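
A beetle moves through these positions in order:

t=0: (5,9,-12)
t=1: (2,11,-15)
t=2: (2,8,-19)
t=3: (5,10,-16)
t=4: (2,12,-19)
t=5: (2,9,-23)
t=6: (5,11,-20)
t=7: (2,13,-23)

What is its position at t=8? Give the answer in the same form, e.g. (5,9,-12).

The moves between consecutive positions are (-3,+2,-3), (+0,-3,-4), (+3,+2,+3), (-3,+2,-3), (+0,-3,-4), (+3,+2,+3), (-3,+2,-3); they repeat the 3-cycle [(-3,+2,-3), (+0,-3,-4), (+3,+2,+3)].
step 8: apply (+0,-3,-4) → (2,10,-27)

(2,10,-27)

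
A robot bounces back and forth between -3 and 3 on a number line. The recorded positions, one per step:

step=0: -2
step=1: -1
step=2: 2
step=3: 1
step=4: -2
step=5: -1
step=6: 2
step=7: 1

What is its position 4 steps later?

1

The value travels 3 per step and bounces off the walls at -3 and 3.
  step 8: 1 → -2
  step 9: -2 → -1
  step 10: -1 → 2
  step 11: 2 → 1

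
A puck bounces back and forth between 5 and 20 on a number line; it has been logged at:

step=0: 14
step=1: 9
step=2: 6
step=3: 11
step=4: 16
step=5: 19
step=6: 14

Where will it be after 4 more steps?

The value travels 5 per step and bounces off the walls at 5 and 20.
  step 7: 14 → 9
  step 8: 9 → 6
  step 9: 6 → 11
  step 10: 11 → 16

16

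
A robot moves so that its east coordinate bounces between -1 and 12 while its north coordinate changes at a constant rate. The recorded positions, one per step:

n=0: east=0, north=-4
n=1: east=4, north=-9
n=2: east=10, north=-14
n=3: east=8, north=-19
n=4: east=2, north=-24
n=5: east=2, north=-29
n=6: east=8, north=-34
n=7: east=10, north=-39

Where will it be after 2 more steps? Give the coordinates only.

The east coordinate travels 6 per step and bounces off the walls at -1 and 12.
  step 8: 10 → 4
  step 9: 4 → 0
The north coordinate changes by -5 each step: at step 9 it is -49.

east=0, north=-49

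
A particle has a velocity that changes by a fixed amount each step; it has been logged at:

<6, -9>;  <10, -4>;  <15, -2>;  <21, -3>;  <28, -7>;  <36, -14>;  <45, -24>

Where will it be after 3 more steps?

<78, -72>

Successive displacements: <+4, +5>, <+5, +2>, <+6, -1>, <+7, -4>, <+8, -7>, <+9, -10> — each changes by <+1, -3>.
step 7: <45, -24> + <+10, -13> → <55, -37>
step 8: <55, -37> + <+11, -16> → <66, -53>
step 9: <66, -53> + <+12, -19> → <78, -72>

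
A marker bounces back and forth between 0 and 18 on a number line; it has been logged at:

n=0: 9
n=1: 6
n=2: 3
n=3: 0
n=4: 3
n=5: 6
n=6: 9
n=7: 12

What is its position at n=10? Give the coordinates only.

The value travels 3 per step and bounces off the walls at 0 and 18.
  step 8: 12 → 15
  step 9: 15 → 18
  step 10: 18 → 15

15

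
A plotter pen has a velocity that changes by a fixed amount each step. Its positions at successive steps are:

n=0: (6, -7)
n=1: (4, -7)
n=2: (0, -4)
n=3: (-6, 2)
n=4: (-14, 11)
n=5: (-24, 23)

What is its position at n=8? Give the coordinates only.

(-66, 77)

First differences are (-2, +0), (-4, +3), (-6, +6), (-8, +9), (-10, +12); their common second difference is (-2, +3) (constant acceleration).
step 6: (-24, 23) + (-12, +15) → (-36, 38)
step 7: (-36, 38) + (-14, +18) → (-50, 56)
step 8: (-50, 56) + (-16, +21) → (-66, 77)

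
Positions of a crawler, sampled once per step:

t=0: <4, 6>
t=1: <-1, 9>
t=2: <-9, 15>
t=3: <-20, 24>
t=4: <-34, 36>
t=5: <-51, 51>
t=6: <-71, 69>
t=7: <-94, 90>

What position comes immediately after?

Successive displacements: <-5, +3>, <-8, +6>, <-11, +9>, <-14, +12>, <-17, +15>, <-20, +18>, <-23, +21> — each changes by <-3, +3>.
step 8: <-94, 90> + <-26, +24> → <-120, 114>

<-120, 114>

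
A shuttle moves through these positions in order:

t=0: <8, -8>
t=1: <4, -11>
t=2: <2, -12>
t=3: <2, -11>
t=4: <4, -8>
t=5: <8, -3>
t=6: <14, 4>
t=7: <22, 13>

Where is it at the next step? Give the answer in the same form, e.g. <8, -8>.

<32, 24>

Taking differences between consecutive positions: <-4, -3>, <-2, -1>, <+0, +1>, <+2, +3>, <+4, +5>, <+6, +7>, <+8, +9>. These grow by <+2, +2> each step.
step 8: <22, 13> + <+10, +11> → <32, 24>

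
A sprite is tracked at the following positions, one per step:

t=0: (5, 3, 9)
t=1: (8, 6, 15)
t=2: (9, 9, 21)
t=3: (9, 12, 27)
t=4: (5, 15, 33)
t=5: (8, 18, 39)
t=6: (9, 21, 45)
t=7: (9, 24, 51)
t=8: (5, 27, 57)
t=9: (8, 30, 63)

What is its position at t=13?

First: cycles through 5, 8, 9, 9 every 4 steps. Step 13 lands at position 1 of the cycle → 8.
Second: linear, +3 per step → 42 at step 13.
Third: linear, +6 per step → 87 at step 13.

(8, 42, 87)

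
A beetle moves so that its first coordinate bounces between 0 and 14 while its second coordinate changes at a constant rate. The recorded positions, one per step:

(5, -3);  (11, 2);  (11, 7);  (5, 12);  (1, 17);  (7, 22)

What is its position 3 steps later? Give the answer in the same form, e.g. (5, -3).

The first coordinate travels 6 per step and bounces off the walls at 0 and 14.
  step 6: 7 → 13
  step 7: 13 → 9
  step 8: 9 → 3
The second coordinate changes by +5 each step: at step 8 it is 37.

(3, 37)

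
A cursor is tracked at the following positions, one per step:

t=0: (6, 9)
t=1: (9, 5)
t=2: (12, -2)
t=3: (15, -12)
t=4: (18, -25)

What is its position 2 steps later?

(24, -60)

Taking differences between consecutive positions: (+3, -4), (+3, -7), (+3, -10), (+3, -13). These grow by (+0, -3) each step.
step 5: (18, -25) + (+3, -16) → (21, -41)
step 6: (21, -41) + (+3, -19) → (24, -60)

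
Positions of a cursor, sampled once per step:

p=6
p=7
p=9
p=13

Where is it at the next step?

Step-to-step displacements: +1, +2, +4; each is 2× the previous.
step 4: 13 + 8 → p=21

p=21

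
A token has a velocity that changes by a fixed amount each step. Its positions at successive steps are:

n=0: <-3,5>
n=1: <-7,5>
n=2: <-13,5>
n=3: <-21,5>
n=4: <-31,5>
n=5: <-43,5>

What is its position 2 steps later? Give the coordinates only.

<-73,5>

Successive displacements: <-4,+0>, <-6,+0>, <-8,+0>, <-10,+0>, <-12,+0> — each changes by <-2,+0>.
step 6: <-43,5> + <-14,+0> → <-57,5>
step 7: <-57,5> + <-16,+0> → <-73,5>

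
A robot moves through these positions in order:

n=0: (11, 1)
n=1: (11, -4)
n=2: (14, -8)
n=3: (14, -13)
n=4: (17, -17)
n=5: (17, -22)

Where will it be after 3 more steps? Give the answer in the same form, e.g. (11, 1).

Step-to-step displacements: (+0, -5), (+3, -4), (+0, -5), (+3, -4), (+0, -5) — a repeating cycle of length 2.
step 6: apply (+3, -4) → (20, -26)
step 7: apply (+0, -5) → (20, -31)
step 8: apply (+3, -4) → (23, -35)

(23, -35)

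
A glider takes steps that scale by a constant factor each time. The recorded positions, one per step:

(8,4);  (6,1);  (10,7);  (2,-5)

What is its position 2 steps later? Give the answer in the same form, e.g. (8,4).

(-14,-29)

The jumps are (-2,-3), (+4,+6), (-8,-12) — a geometric progression with ratio -2.
step 4: (2,-5) + (+16,+24) → (18,19)
step 5: (18,19) + (-32,-48) → (-14,-29)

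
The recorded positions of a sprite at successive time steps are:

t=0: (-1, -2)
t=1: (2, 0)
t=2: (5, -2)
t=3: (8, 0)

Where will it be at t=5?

(14, 0)

First: linear, +3 per step → 14 at step 5.
Second: cycles through -2, 0 every 2 steps. Step 5 lands at position 1 of the cycle → 0.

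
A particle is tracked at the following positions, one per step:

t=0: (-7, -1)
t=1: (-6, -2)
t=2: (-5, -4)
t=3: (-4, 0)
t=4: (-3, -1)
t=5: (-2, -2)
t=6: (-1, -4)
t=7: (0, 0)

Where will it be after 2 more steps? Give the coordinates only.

The first coordinate changes by +1 each step, so at step 9 it is -7 + 9·(1) = 2.
The second coordinate repeats the cycle [-1, -2, -4, 0] with period 4; step 9 mod 4 = 1, giving -2.

(2, -2)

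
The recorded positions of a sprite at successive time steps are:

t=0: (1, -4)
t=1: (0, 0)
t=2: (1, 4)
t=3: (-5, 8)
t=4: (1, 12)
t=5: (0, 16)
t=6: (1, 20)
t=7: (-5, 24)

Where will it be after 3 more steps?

The first coordinate repeats the cycle [1, 0, 1, -5] with period 4; step 10 mod 4 = 2, giving 1.
The second coordinate changes by +4 each step, so at step 10 it is -4 + 10·(4) = 36.

(1, 36)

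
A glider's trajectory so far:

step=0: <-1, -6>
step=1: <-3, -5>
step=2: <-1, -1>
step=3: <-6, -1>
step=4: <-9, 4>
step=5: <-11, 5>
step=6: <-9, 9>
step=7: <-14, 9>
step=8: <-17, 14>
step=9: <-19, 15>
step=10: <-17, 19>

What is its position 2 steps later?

<-25, 24>

The moves between consecutive positions are <-2, +1>, <+2, +4>, <-5, +0>, <-3, +5>, <-2, +1>, <+2, +4>, <-5, +0>, <-3, +5>, <-2, +1>, <+2, +4>; they repeat the 4-cycle [<-2, +1>, <+2, +4>, <-5, +0>, <-3, +5>].
step 11: apply <-5, +0> → <-22, 19>
step 12: apply <-3, +5> → <-25, 24>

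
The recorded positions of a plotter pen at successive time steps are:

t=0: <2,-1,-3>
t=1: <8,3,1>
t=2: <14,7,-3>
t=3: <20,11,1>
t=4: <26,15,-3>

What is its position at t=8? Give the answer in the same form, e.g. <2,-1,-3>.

First: linear, +6 per step → 50 at step 8.
Second: linear, +4 per step → 31 at step 8.
Third: cycles through -3, 1 every 2 steps. Step 8 lands at position 0 of the cycle → -3.

<50,31,-3>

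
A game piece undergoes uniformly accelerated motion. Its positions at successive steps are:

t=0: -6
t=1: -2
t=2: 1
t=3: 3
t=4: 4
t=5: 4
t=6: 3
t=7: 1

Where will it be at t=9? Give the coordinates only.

-6

Successive displacements: +4, +3, +2, +1, +0, -1, -2 — each changes by -1.
step 8: 1 − 3 → -2
step 9: -2 − 4 → -6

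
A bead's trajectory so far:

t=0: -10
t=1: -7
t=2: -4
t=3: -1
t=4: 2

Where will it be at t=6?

8

Constant displacement of +3 per step.
step 5: 2 + 3 → 5
step 6: 5 + 3 → 8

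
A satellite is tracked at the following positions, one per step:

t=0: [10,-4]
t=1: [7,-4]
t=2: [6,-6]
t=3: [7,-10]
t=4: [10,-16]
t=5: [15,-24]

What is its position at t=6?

Taking differences between consecutive positions: [-3,+0], [-1,-2], [+1,-4], [+3,-6], [+5,-8]. These grow by [+2,-2] each step.
step 6: [15,-24] + [+7,-10] → [22,-34]

[22,-34]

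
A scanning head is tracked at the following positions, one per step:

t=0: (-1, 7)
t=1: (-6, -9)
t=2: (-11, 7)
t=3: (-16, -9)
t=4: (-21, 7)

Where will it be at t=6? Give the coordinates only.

First: linear, -5 per step → -31 at step 6.
Second: cycles through 7, -9 every 2 steps. Step 6 lands at position 0 of the cycle → 7.

(-31, 7)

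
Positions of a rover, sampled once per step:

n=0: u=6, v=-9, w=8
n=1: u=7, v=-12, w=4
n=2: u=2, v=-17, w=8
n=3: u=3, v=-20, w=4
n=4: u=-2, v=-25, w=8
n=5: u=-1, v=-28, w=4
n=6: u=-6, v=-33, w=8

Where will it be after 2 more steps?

Step-to-step displacements: (+1, -3, -4), (-5, -5, +4), (+1, -3, -4), (-5, -5, +4), (+1, -3, -4), (-5, -5, +4) — a repeating cycle of length 2.
step 7: apply (+1, -3, -4) → u=-5, v=-36, w=4
step 8: apply (-5, -5, +4) → u=-10, v=-41, w=8

u=-10, v=-41, w=8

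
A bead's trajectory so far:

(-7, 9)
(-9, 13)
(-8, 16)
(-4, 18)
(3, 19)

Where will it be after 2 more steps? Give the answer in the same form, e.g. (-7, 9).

(26, 18)

Taking differences between consecutive positions: (-2, +4), (+1, +3), (+4, +2), (+7, +1). These grow by (+3, -1) each step.
step 5: (3, 19) + (+10, +0) → (13, 19)
step 6: (13, 19) + (+13, -1) → (26, 18)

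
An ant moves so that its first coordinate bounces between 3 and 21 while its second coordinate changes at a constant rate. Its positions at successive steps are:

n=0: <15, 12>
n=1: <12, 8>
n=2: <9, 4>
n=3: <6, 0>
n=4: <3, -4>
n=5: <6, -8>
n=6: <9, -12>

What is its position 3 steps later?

The first coordinate travels 3 per step and bounces off the walls at 3 and 21.
  step 7: 9 → 12
  step 8: 12 → 15
  step 9: 15 → 18
The second coordinate changes by -4 each step: at step 9 it is -24.

<18, -24>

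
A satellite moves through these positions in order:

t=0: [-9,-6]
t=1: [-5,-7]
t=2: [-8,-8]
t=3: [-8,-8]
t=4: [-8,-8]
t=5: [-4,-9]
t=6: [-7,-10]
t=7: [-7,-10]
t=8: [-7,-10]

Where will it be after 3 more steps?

[-6,-12]

Differencing gives [+4,-1], [-3,-1], [+0,+0], [+0,+0], [+4,-1], [-3,-1], [+0,+0], [+0,+0]. This is the pattern [+4,-1], [-3,-1], [+0,+0], [+0,+0] repeated.
step 9: apply [+4,-1] → [-3,-11]
step 10: apply [-3,-1] → [-6,-12]
step 11: apply [+0,+0] → [-6,-12]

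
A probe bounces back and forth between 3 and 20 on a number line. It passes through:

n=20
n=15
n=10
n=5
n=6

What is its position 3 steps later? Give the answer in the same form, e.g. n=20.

n=19

The value reflects between 3 and 20, moving 5 per step.
  step 5: 6 → 11
  step 6: 11 → 16
  step 7: 16 → 19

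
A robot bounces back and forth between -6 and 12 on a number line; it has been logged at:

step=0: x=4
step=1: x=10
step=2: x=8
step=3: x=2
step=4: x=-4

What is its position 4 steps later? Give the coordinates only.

x=8

The value travels 6 per step and bounces off the walls at -6 and 12.
  step 5: -4 → -2
  step 6: -2 → 4
  step 7: 4 → 10
  step 8: 10 → 8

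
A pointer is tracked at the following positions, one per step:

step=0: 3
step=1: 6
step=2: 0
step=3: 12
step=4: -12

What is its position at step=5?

Consecutive displacements +3, -6, +12, -24 scale by a factor of -2 each step.
step 5: -12 + 48 → 36

36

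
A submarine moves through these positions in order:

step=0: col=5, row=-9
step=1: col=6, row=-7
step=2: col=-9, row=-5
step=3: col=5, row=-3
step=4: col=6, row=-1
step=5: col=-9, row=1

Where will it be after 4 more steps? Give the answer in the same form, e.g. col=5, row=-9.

Col: cycles through 5, 6, -9 every 3 steps. Step 9 lands at position 0 of the cycle → 5.
Row: linear, +2 per step → 9 at step 9.

col=5, row=9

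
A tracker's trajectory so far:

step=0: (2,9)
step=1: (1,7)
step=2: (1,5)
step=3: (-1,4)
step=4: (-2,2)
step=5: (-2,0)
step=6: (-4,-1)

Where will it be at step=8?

(-5,-5)

Step-to-step displacements: (-1,-2), (+0,-2), (-2,-1), (-1,-2), (+0,-2), (-2,-1) — a repeating cycle of length 3.
step 7: apply (-1,-2) → (-5,-3)
step 8: apply (+0,-2) → (-5,-5)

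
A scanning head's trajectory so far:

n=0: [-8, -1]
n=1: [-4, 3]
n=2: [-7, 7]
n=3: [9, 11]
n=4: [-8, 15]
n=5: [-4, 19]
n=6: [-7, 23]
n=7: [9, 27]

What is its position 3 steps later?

[-7, 39]

First: cycles through -8, -4, -7, 9 every 4 steps. Step 10 lands at position 2 of the cycle → -7.
Second: linear, +4 per step → 39 at step 10.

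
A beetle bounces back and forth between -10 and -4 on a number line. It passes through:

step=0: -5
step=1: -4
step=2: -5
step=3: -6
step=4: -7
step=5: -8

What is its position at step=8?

-9

The value travels 1 per step and bounces off the walls at -10 and -4.
  step 6: -8 → -9
  step 7: -9 → -10
  step 8: -10 → -9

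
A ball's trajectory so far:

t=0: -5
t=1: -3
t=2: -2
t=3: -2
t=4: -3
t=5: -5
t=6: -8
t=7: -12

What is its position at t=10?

First differences are +2, +1, +0, -1, -2, -3, -4; their common second difference is -1 (constant acceleration).
step 8: -12 − 5 → -17
step 9: -17 − 6 → -23
step 10: -23 − 7 → -30

-30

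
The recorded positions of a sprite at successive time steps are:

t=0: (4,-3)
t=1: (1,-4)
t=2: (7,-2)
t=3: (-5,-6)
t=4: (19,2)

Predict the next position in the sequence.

Step-to-step displacements: (-3,-1), (+6,+2), (-12,-4), (+24,+8); each is -2× the previous.
step 5: (19,2) + (-48,-16) → (-29,-14)

(-29,-14)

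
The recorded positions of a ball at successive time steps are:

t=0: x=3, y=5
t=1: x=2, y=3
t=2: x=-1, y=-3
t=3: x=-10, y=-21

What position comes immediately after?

Step-to-step displacements: (-1,-2), (-3,-6), (-9,-18); each is 3× the previous.
step 4: x=-10, y=-21 + (-27,-54) → x=-37, y=-75

x=-37, y=-75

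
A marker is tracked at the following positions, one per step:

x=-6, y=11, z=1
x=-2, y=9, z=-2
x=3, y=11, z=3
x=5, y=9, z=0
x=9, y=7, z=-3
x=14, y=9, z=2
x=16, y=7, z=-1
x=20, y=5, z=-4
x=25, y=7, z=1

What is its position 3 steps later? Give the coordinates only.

Step-to-step displacements: (+4, -2, -3), (+5, +2, +5), (+2, -2, -3), (+4, -2, -3), (+5, +2, +5), (+2, -2, -3), (+4, -2, -3), (+5, +2, +5) — a repeating cycle of length 3.
step 9: apply (+2, -2, -3) → x=27, y=5, z=-2
step 10: apply (+4, -2, -3) → x=31, y=3, z=-5
step 11: apply (+5, +2, +5) → x=36, y=5, z=0

x=36, y=5, z=0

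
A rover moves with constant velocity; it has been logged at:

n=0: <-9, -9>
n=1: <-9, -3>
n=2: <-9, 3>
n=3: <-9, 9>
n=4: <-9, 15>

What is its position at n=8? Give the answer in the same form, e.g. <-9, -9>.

<-9, 39>

The position changes by <+0, +6> every step.
step 5: <-9, 15> + <+0, +6> → <-9, 21>
step 6: <-9, 21> + <+0, +6> → <-9, 27>
step 7: <-9, 27> + <+0, +6> → <-9, 33>
step 8: <-9, 33> + <+0, +6> → <-9, 39>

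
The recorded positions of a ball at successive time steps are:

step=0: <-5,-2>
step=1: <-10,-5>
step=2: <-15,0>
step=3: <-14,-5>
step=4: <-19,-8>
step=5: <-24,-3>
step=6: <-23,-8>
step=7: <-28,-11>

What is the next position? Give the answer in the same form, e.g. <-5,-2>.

The moves between consecutive positions are <-5,-3>, <-5,+5>, <+1,-5>, <-5,-3>, <-5,+5>, <+1,-5>, <-5,-3>; they repeat the 3-cycle [<-5,-3>, <-5,+5>, <+1,-5>].
step 8: apply <-5,+5> → <-33,-6>

<-33,-6>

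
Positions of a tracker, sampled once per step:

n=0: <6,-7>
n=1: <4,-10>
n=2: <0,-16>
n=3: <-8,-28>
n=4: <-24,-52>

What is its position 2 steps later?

<-120,-196>

Consecutive displacements <-2,-3>, <-4,-6>, <-8,-12>, <-16,-24> scale by a factor of 2 each step.
step 5: <-24,-52> + <-32,-48> → <-56,-100>
step 6: <-56,-100> + <-64,-96> → <-120,-196>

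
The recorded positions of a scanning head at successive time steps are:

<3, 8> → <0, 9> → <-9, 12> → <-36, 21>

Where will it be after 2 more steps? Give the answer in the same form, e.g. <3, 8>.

<-360, 129>

The jumps are <-3, +1>, <-9, +3>, <-27, +9> — a geometric progression with ratio 3.
step 4: <-36, 21> + <-81, +27> → <-117, 48>
step 5: <-117, 48> + <-243, +81> → <-360, 129>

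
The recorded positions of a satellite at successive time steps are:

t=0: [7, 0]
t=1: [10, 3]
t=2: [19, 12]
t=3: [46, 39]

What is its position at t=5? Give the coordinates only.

[370, 363]

Consecutive displacements [+3, +3], [+9, +9], [+27, +27] scale by a factor of 3 each step.
step 4: [46, 39] + [+81, +81] → [127, 120]
step 5: [127, 120] + [+243, +243] → [370, 363]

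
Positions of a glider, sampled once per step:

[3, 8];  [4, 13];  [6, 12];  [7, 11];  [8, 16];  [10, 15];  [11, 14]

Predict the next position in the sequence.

[12, 19]

The moves between consecutive positions are [+1, +5], [+2, -1], [+1, -1], [+1, +5], [+2, -1], [+1, -1]; they repeat the 3-cycle [[+1, +5], [+2, -1], [+1, -1]].
step 7: apply [+1, +5] → [12, 19]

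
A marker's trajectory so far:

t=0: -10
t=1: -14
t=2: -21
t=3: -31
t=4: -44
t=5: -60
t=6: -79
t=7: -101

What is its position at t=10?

-185

Successive displacements: -4, -7, -10, -13, -16, -19, -22 — each changes by -3.
step 8: -101 − 25 → -126
step 9: -126 − 28 → -154
step 10: -154 − 31 → -185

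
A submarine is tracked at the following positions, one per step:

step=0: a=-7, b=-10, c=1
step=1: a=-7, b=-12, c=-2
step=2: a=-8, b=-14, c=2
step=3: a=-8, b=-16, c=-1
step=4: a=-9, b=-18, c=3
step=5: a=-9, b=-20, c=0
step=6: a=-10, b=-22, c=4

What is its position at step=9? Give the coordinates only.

a=-11, b=-28, c=2

Step-to-step displacements: (+0,-2,-3), (-1,-2,+4), (+0,-2,-3), (-1,-2,+4), (+0,-2,-3), (-1,-2,+4) — a repeating cycle of length 2.
step 7: apply (+0,-2,-3) → a=-10, b=-24, c=1
step 8: apply (-1,-2,+4) → a=-11, b=-26, c=5
step 9: apply (+0,-2,-3) → a=-11, b=-28, c=2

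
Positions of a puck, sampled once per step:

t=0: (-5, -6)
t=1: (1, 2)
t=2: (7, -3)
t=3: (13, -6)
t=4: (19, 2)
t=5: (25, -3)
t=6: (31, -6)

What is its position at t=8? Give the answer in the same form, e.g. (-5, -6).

(43, -3)

The first coordinate changes by +6 each step, so at step 8 it is -5 + 8·(6) = 43.
The second coordinate repeats the cycle [-6, 2, -3] with period 3; step 8 mod 3 = 2, giving -3.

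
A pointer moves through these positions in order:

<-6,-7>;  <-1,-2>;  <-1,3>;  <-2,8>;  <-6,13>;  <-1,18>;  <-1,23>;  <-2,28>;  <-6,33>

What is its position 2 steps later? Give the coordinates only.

<-1,43>

The first coordinate repeats the cycle [-6, -1, -1, -2] with period 4; step 10 mod 4 = 2, giving -1.
The second coordinate changes by +5 each step, so at step 10 it is -7 + 10·(5) = 43.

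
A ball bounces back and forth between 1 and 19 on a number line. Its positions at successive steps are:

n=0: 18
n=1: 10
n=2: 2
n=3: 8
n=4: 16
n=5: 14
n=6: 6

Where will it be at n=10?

The value travels 8 per step and bounces off the walls at 1 and 19.
  step 7: 6 → 4
  step 8: 4 → 12
  step 9: 12 → 18
  step 10: 18 → 10

10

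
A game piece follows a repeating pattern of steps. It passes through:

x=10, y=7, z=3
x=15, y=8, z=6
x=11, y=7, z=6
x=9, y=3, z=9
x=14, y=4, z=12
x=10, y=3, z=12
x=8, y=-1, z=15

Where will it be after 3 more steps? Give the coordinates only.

Differencing gives (+5, +1, +3), (-4, -1, +0), (-2, -4, +3), (+5, +1, +3), (-4, -1, +0), (-2, -4, +3). This is the pattern (+5, +1, +3), (-4, -1, +0), (-2, -4, +3) repeated.
step 7: apply (+5, +1, +3) → x=13, y=0, z=18
step 8: apply (-4, -1, +0) → x=9, y=-1, z=18
step 9: apply (-2, -4, +3) → x=7, y=-5, z=21

x=7, y=-5, z=21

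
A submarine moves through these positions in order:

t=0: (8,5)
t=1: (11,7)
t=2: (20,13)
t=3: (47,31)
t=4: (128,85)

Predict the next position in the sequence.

Consecutive displacements (+3,+2), (+9,+6), (+27,+18), (+81,+54) scale by a factor of 3 each step.
step 5: (128,85) + (+243,+162) → (371,247)

(371,247)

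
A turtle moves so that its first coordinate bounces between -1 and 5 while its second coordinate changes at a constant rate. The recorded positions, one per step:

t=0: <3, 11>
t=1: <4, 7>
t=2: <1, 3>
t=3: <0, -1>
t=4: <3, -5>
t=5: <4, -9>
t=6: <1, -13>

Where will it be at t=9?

The first coordinate reflects between -1 and 5, moving 3 per step.
  step 7: 1 → 0
  step 8: 0 → 3
  step 9: 3 → 4
The second coordinate changes by -4 each step: at step 9 it is -25.

<4, -25>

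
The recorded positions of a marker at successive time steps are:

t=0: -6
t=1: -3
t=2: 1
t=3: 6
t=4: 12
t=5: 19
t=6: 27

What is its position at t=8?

First differences are +3, +4, +5, +6, +7, +8; their common second difference is +1 (constant acceleration).
step 7: 27 + 9 → 36
step 8: 36 + 10 → 46

46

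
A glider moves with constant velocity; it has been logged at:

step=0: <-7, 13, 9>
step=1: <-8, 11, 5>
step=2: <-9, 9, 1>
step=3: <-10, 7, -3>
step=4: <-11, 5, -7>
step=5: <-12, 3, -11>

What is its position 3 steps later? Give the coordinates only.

Each step adds <-1, -2, -4> to the position.
step 6: <-12, 3, -11> + <-1, -2, -4> → <-13, 1, -15>
step 7: <-13, 1, -15> + <-1, -2, -4> → <-14, -1, -19>
step 8: <-14, -1, -19> + <-1, -2, -4> → <-15, -3, -23>

<-15, -3, -23>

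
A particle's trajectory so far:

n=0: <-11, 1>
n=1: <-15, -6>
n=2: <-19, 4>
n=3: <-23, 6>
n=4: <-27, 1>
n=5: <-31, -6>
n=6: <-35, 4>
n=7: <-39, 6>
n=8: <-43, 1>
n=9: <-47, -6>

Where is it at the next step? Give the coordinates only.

First: linear, -4 per step → -51 at step 10.
Second: cycles through 1, -6, 4, 6 every 4 steps. Step 10 lands at position 2 of the cycle → 4.

<-51, 4>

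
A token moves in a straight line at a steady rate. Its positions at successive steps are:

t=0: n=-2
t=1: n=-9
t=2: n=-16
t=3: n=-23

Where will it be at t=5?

n=-37

Each step adds -7 to the position.
step 4: -23 − 7 → n=-30
step 5: -30 − 7 → n=-37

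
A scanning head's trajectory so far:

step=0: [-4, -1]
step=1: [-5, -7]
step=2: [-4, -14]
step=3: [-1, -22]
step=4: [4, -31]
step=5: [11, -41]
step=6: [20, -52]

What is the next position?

[31, -64]

First differences are [-1, -6], [+1, -7], [+3, -8], [+5, -9], [+7, -10], [+9, -11]; their common second difference is [+2, -1] (constant acceleration).
step 7: [20, -52] + [+11, -12] → [31, -64]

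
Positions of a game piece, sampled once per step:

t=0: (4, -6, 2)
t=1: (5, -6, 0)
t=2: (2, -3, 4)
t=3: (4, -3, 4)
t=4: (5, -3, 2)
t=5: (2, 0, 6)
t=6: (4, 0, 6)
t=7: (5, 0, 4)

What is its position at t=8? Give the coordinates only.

Step-to-step displacements: (+1, +0, -2), (-3, +3, +4), (+2, +0, +0), (+1, +0, -2), (-3, +3, +4), (+2, +0, +0), (+1, +0, -2) — a repeating cycle of length 3.
step 8: apply (-3, +3, +4) → (2, 3, 8)

(2, 3, 8)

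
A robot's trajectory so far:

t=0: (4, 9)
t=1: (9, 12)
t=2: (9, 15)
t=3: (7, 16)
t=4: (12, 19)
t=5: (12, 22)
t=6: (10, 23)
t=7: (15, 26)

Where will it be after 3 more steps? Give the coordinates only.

(18, 33)

Step-to-step displacements: (+5, +3), (+0, +3), (-2, +1), (+5, +3), (+0, +3), (-2, +1), (+5, +3) — a repeating cycle of length 3.
step 8: apply (+0, +3) → (15, 29)
step 9: apply (-2, +1) → (13, 30)
step 10: apply (+5, +3) → (18, 33)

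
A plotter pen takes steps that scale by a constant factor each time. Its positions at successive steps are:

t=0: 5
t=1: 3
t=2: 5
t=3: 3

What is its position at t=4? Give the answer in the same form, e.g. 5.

The jumps are -2, +2, -2 — a geometric progression with ratio -1.
step 4: 3 + 2 → 5

5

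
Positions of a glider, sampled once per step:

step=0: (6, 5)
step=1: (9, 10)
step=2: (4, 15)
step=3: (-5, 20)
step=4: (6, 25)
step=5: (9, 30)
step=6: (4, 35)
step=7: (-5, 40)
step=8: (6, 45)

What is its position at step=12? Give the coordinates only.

First: cycles through 6, 9, 4, -5 every 4 steps. Step 12 lands at position 0 of the cycle → 6.
Second: linear, +5 per step → 65 at step 12.

(6, 65)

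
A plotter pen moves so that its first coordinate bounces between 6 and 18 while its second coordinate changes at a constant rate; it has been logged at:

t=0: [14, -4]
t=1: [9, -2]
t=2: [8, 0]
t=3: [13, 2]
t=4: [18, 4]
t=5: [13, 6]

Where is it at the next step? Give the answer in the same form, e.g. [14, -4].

[8, 8]

The first coordinate travels 5 per step and bounces off the walls at 6 and 18.
  step 6: 13 → 8
The second coordinate changes by +2 each step: at step 6 it is 8.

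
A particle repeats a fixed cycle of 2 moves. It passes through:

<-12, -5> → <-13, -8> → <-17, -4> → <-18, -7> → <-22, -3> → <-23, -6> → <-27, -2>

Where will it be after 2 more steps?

Differencing gives <-1, -3>, <-4, +4>, <-1, -3>, <-4, +4>, <-1, -3>, <-4, +4>. This is the pattern <-1, -3>, <-4, +4> repeated.
step 7: apply <-1, -3> → <-28, -5>
step 8: apply <-4, +4> → <-32, -1>

<-32, -1>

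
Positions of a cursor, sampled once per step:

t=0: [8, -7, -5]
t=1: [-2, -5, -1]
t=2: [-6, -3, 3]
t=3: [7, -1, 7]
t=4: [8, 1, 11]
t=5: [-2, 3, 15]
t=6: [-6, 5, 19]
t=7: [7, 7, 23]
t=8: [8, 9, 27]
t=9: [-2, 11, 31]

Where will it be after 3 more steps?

[8, 17, 43]

The first coordinate repeats the cycle [8, -2, -6, 7] with period 4; step 12 mod 4 = 0, giving 8.
The second coordinate changes by +2 each step, so at step 12 it is -7 + 12·(2) = 17.
The third coordinate changes by +4 each step, so at step 12 it is -5 + 12·(4) = 43.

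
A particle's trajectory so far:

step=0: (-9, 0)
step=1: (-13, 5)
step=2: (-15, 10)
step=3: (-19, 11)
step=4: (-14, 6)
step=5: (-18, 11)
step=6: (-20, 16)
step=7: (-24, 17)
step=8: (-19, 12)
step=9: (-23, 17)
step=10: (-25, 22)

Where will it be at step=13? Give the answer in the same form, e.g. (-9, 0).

(-28, 23)

The moves between consecutive positions are (-4, +5), (-2, +5), (-4, +1), (+5, -5), (-4, +5), (-2, +5), (-4, +1), (+5, -5), (-4, +5), (-2, +5); they repeat the 4-cycle [(-4, +5), (-2, +5), (-4, +1), (+5, -5)].
step 11: apply (-4, +1) → (-29, 23)
step 12: apply (+5, -5) → (-24, 18)
step 13: apply (-4, +5) → (-28, 23)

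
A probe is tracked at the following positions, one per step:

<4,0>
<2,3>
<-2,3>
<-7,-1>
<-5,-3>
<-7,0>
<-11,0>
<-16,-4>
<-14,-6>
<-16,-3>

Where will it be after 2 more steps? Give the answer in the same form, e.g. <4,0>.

<-25,-7>

Differencing gives <-2,+3>, <-4,+0>, <-5,-4>, <+2,-2>, <-2,+3>, <-4,+0>, <-5,-4>, <+2,-2>, <-2,+3>. This is the pattern <-2,+3>, <-4,+0>, <-5,-4>, <+2,-2> repeated.
step 10: apply <-4,+0> → <-20,-3>
step 11: apply <-5,-4> → <-25,-7>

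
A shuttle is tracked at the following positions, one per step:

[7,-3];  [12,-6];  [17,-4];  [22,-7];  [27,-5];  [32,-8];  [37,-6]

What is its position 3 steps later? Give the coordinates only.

Step-to-step displacements: [+5,-3], [+5,+2], [+5,-3], [+5,+2], [+5,-3], [+5,+2] — a repeating cycle of length 2.
step 7: apply [+5,-3] → [42,-9]
step 8: apply [+5,+2] → [47,-7]
step 9: apply [+5,-3] → [52,-10]

[52,-10]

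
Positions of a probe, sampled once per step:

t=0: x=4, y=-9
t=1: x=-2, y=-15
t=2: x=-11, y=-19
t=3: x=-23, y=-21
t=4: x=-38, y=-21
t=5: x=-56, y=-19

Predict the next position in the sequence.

x=-77, y=-15

First differences are (-6, -6), (-9, -4), (-12, -2), (-15, +0), (-18, +2); their common second difference is (-3, +2) (constant acceleration).
step 6: x=-56, y=-19 + (-21, +4) → x=-77, y=-15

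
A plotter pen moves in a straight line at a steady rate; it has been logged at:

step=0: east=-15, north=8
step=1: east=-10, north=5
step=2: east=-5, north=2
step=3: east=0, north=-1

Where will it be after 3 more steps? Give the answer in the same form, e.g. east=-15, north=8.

east=15, north=-10

Constant displacement of (+5, -3) per step.
step 4: east=0, north=-1 + (+5, -3) → east=5, north=-4
step 5: east=5, north=-4 + (+5, -3) → east=10, north=-7
step 6: east=10, north=-7 + (+5, -3) → east=15, north=-10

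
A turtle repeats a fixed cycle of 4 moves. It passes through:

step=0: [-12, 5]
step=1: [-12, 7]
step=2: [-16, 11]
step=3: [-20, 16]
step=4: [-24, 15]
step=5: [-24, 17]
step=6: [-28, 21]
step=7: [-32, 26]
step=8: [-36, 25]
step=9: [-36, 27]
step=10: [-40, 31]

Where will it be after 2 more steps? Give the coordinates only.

[-48, 35]

Step-to-step displacements: [+0, +2], [-4, +4], [-4, +5], [-4, -1], [+0, +2], [-4, +4], [-4, +5], [-4, -1], [+0, +2], [-4, +4] — a repeating cycle of length 4.
step 11: apply [-4, +5] → [-44, 36]
step 12: apply [-4, -1] → [-48, 35]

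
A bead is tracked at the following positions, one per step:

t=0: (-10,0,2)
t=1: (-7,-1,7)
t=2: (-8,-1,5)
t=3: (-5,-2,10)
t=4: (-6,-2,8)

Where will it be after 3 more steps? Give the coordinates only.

Differencing gives (+3,-1,+5), (-1,+0,-2), (+3,-1,+5), (-1,+0,-2). This is the pattern (+3,-1,+5), (-1,+0,-2) repeated.
step 5: apply (+3,-1,+5) → (-3,-3,13)
step 6: apply (-1,+0,-2) → (-4,-3,11)
step 7: apply (+3,-1,+5) → (-1,-4,16)

(-1,-4,16)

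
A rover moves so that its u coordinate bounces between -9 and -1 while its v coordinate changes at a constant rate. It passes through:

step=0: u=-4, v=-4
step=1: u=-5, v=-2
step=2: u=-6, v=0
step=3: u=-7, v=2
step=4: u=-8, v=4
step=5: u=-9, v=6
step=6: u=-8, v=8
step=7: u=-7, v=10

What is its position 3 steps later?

u=-4, v=16

The u coordinate reflects between -9 and -1, moving 1 per step.
  step 8: -7 → -6
  step 9: -6 → -5
  step 10: -5 → -4
The v coordinate changes by +2 each step: at step 10 it is 16.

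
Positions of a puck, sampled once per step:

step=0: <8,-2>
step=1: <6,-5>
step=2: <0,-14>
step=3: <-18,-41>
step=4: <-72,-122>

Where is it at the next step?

<-234,-365>

The jumps are <-2,-3>, <-6,-9>, <-18,-27>, <-54,-81> — a geometric progression with ratio 3.
step 5: <-72,-122> + <-162,-243> → <-234,-365>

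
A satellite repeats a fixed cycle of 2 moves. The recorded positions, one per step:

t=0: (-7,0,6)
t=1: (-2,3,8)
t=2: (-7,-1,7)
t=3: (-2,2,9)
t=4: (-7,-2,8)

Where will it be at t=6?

The moves between consecutive positions are (+5,+3,+2), (-5,-4,-1), (+5,+3,+2), (-5,-4,-1); they repeat the 2-cycle [(+5,+3,+2), (-5,-4,-1)].
step 5: apply (+5,+3,+2) → (-2,1,10)
step 6: apply (-5,-4,-1) → (-7,-3,9)

(-7,-3,9)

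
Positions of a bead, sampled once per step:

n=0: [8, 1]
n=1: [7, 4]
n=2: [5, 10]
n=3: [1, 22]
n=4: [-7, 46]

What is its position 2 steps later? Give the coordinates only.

The jumps are [-1, +3], [-2, +6], [-4, +12], [-8, +24] — a geometric progression with ratio 2.
step 5: [-7, 46] + [-16, +48] → [-23, 94]
step 6: [-23, 94] + [-32, +96] → [-55, 190]

[-55, 190]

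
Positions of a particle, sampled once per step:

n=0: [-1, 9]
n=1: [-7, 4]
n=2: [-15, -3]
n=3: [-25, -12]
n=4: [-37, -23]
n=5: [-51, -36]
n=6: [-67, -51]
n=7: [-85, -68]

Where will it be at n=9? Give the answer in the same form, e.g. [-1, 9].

[-127, -108]

Taking differences between consecutive positions: [-6, -5], [-8, -7], [-10, -9], [-12, -11], [-14, -13], [-16, -15], [-18, -17]. These grow by [-2, -2] each step.
step 8: [-85, -68] + [-20, -19] → [-105, -87]
step 9: [-105, -87] + [-22, -21] → [-127, -108]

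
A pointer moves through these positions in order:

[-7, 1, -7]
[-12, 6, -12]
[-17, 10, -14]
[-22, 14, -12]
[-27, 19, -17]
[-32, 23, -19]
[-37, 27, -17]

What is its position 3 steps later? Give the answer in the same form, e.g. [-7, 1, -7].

The moves between consecutive positions are [-5, +5, -5], [-5, +4, -2], [-5, +4, +2], [-5, +5, -5], [-5, +4, -2], [-5, +4, +2]; they repeat the 3-cycle [[-5, +5, -5], [-5, +4, -2], [-5, +4, +2]].
step 7: apply [-5, +5, -5] → [-42, 32, -22]
step 8: apply [-5, +4, -2] → [-47, 36, -24]
step 9: apply [-5, +4, +2] → [-52, 40, -22]

[-52, 40, -22]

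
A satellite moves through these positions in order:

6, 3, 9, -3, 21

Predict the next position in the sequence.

The jumps are -3, +6, -12, +24 — a geometric progression with ratio -2.
step 5: 21 − 48 → -27

-27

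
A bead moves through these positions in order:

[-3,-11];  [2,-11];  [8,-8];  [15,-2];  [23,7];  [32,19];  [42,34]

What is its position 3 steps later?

[78,97]

Successive displacements: [+5,+0], [+6,+3], [+7,+6], [+8,+9], [+9,+12], [+10,+15] — each changes by [+1,+3].
step 7: [42,34] + [+11,+18] → [53,52]
step 8: [53,52] + [+12,+21] → [65,73]
step 9: [65,73] + [+13,+24] → [78,97]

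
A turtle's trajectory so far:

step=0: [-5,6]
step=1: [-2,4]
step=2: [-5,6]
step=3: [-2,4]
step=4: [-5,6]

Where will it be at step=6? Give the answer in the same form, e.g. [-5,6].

Consecutive displacements [+3,-2], [-3,+2], [+3,-2], [-3,+2] scale by a factor of -1 each step.
step 5: [-5,6] + [+3,-2] → [-2,4]
step 6: [-2,4] + [-3,+2] → [-5,6]

[-5,6]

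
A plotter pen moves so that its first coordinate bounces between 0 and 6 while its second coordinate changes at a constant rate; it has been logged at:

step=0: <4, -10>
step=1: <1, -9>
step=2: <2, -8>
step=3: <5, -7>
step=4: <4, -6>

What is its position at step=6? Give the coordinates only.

The first coordinate travels 3 per step and bounces off the walls at 0 and 6.
  step 5: 4 → 1
  step 6: 1 → 2
The second coordinate changes by +1 each step: at step 6 it is -4.

<2, -4>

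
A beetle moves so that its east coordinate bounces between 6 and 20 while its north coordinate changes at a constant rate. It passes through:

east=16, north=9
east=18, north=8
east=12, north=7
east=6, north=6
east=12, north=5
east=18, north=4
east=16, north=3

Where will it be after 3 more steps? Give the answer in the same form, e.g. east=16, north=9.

east=14, north=0

The east coordinate reflects between 6 and 20, moving 6 per step.
  step 7: 16 → 10
  step 8: 10 → 8
  step 9: 8 → 14
The north coordinate changes by -1 each step: at step 9 it is 0.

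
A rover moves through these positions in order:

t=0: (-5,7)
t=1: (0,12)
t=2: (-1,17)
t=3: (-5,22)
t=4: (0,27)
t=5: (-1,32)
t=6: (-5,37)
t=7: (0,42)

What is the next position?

First: cycles through -5, 0, -1 every 3 steps. Step 8 lands at position 2 of the cycle → -1.
Second: linear, +5 per step → 47 at step 8.

(-1,47)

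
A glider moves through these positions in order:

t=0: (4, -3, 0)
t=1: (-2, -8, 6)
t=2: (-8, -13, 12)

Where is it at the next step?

Each step adds (-6, -5, +6) to the position.
step 3: (-8, -13, 12) + (-6, -5, +6) → (-14, -18, 18)

(-14, -18, 18)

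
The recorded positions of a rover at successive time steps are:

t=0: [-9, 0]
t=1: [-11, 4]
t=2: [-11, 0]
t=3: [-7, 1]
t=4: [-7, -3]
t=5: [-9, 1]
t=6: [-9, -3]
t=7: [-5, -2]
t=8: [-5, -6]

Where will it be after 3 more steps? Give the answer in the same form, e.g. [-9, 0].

The moves between consecutive positions are [-2, +4], [+0, -4], [+4, +1], [+0, -4], [-2, +4], [+0, -4], [+4, +1], [+0, -4]; they repeat the 4-cycle [[-2, +4], [+0, -4], [+4, +1], [+0, -4]].
step 9: apply [-2, +4] → [-7, -2]
step 10: apply [+0, -4] → [-7, -6]
step 11: apply [+4, +1] → [-3, -5]

[-3, -5]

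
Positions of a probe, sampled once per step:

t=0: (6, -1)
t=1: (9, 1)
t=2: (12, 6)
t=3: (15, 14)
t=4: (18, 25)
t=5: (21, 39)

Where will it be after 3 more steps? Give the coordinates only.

(30, 99)

Taking differences between consecutive positions: (+3, +2), (+3, +5), (+3, +8), (+3, +11), (+3, +14). These grow by (+0, +3) each step.
step 6: (21, 39) + (+3, +17) → (24, 56)
step 7: (24, 56) + (+3, +20) → (27, 76)
step 8: (27, 76) + (+3, +23) → (30, 99)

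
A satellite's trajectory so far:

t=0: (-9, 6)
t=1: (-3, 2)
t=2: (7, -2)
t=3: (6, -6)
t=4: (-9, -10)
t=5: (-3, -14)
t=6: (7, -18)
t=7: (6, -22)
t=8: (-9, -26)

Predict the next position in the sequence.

(-3, -30)

First: cycles through -9, -3, 7, 6 every 4 steps. Step 9 lands at position 1 of the cycle → -3.
Second: linear, -4 per step → -30 at step 9.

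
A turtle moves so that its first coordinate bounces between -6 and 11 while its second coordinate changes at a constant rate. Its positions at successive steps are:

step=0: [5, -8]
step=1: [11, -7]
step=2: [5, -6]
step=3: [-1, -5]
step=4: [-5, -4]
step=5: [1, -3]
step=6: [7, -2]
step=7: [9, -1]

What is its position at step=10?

[-3, 2]

The first coordinate reflects between -6 and 11, moving 6 per step.
  step 8: 9 → 3
  step 9: 3 → -3
  step 10: -3 → -3
The second coordinate changes by +1 each step: at step 10 it is 2.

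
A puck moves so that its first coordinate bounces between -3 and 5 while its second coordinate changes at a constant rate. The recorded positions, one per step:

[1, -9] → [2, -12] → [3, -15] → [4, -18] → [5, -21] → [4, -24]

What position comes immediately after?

[3, -27]

The first coordinate travels 1 per step and bounces off the walls at -3 and 5.
  step 6: 4 → 3
The second coordinate changes by -3 each step: at step 6 it is -27.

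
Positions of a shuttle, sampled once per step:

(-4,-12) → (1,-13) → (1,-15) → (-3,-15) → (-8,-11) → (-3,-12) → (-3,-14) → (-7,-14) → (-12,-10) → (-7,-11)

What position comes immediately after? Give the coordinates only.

(-7,-13)

Differencing gives (+5,-1), (+0,-2), (-4,+0), (-5,+4), (+5,-1), (+0,-2), (-4,+0), (-5,+4), (+5,-1). This is the pattern (+5,-1), (+0,-2), (-4,+0), (-5,+4) repeated.
step 10: apply (+0,-2) → (-7,-13)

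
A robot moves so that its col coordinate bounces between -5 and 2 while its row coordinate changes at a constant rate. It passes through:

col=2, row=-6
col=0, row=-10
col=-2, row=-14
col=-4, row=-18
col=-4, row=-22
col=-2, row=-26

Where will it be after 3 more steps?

col=0, row=-38

The col coordinate travels 2 per step and bounces off the walls at -5 and 2.
  step 6: -2 → 0
  step 7: 0 → 2
  step 8: 2 → 0
The row coordinate changes by -4 each step: at step 8 it is -38.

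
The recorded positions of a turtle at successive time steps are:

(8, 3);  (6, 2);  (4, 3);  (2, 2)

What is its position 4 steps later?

First: linear, -2 per step → -6 at step 7.
Second: cycles through 3, 2 every 2 steps. Step 7 lands at position 1 of the cycle → 2.

(-6, 2)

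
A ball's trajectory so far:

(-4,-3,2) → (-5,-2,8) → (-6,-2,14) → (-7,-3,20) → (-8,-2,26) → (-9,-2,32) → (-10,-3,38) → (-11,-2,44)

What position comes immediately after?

First: linear, -1 per step → -12 at step 8.
Second: cycles through -3, -2, -2 every 3 steps. Step 8 lands at position 2 of the cycle → -2.
Third: linear, +6 per step → 50 at step 8.

(-12,-2,50)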